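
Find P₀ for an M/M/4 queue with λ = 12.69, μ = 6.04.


a = λ/μ = 12.69/6.04 = 2.1010; ρ = a/c = 0.5252
Σ_{k=0}^{3} a^k/k! (terms k=0..3) = 1.00000 + 2.10099 + 2.20709 + 1.54569 = 6.85377
Tail: a^4/(4!(1−ρ)) = 19.48492/(24·0.4748) = 1.71010
P₀ = 1/(6.85377 + 1.71010) = 1/8.56387 = 0.116770

Final: 0.116770


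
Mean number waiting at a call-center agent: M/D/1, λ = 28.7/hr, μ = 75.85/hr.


ρ = 28.7/75.85 = 0.3784
M/D/1: Lq = ρ²/(2(1−ρ)) = 0.1432/(2·0.6216) = 0.11516

Final: 0.11516


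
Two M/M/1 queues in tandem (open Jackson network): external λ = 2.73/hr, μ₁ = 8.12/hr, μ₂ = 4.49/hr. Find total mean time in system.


Each node sees arrival rate λ = 2.73/hr (tandem ⇒ throughput preserved).
W₁ = 1/(μ₁−λ) = 1/(8.12−2.73) = 0.18553 hr
W₂ = 1/(μ₂−λ) = 1/(4.49−2.73) = 0.56818 hr
W_total = W₁ + W₂ = 0.18553 + 0.56818 = 0.75371 hr

Final: 0.75371 hr


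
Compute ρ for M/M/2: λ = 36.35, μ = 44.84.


ρ = λ/(cμ) = 36.35/(2·44.84) = 36.35/89.68 = 0.4053

Final: 0.4053


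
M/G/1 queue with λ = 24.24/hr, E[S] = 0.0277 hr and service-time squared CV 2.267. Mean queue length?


ρ = λ·E[S] = 24.24·0.0277 = 0.6714
Lq = ρ²(1+C_s²)/(2(1−ρ)) = 0.4508·(1+2.267)/(2·0.3286)
= 0.4508·3.2670/0.6571 = 2.24151

Final: 2.24151


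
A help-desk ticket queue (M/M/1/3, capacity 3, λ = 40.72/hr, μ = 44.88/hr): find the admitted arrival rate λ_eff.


ρ = 0.9073; P_K = (1−ρ)ρ^3/(1−ρ^4) = 0.214787
λ_eff = λ(1 − P_K) = 40.72·(1 − 0.214787) = 40.72·0.785213 = 31.9739 /hr

Final: 31.9739 /hr


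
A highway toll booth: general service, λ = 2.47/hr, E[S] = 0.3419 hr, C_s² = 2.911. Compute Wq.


ρ = λ·E[S] = 2.47·0.3419 = 0.8445
E[S²] = E[S]²(1+C_s²) = 0.3419²·(1+2.911) = 0.457179
Wq = λ·E[S²]/(2(1−ρ)) = 2.47·0.457179/(2·0.1555) = 3.63081 hr

Final: 3.63081 hr


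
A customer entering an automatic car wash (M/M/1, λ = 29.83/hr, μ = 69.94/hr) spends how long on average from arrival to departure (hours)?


W = 1/(μ−λ) = 1/(69.94 − 29.83) = 1/40.11 = 0.02493 hr

Final: 0.02493 hr


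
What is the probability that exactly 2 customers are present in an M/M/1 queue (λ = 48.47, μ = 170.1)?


ρ = 48.47/170.1 = 0.2850
P_n = (1−ρ)·ρ^n = (1 − 0.2850)·0.2850^2 = 0.7150·0.081197 = 0.058060

Final: 0.058060


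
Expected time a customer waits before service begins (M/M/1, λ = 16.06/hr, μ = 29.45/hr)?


ρ = 16.06/29.45 = 0.5453
Wq = ρ/(μ−λ) = 0.5453/(29.45 − 16.06) = 0.5453/13.39 = 0.04073 hr

Final: 0.04073 hr


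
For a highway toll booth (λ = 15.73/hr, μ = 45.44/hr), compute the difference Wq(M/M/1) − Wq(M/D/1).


ρ = 15.73/45.44 = 0.3462
Wq(M/M/1) = ρ/(μ−λ) = 0.3462/29.71 = 0.01165 hr
Wq(M/D/1) = ρ/(2(μ−λ)) = 0.005826 hr
Savings = 0.01165 − 0.005826 = 0.005826 hr

Final: 0.005826 hr


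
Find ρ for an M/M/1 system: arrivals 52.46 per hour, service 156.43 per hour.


ρ = λ/μ = 52.46/156.43 = 0.3354

Final: 0.3354


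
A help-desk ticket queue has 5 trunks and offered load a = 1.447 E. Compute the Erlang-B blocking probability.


B(c,a) = (a^c/c!) / Σ_{k=0}^{c} a^k/k!
a^5/5! = 0.052864
Σ terms (k=0..5): 1.00000 + 1.44700 + 1.04690 + 0.50496 + 0.18267 + 0.05286 = 4.234394
B = 0.052864/4.234394 = 0.012484

Final: 0.012484


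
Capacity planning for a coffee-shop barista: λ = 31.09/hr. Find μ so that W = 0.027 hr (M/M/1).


W = 1/(μ−λ) ⇒ μ − λ = 1/W = 1/0.027 = 37.0370
μ = λ + 1/W = 31.09 + 37.0370 = 68.1270 per hr

Final: 68.1270 /hr


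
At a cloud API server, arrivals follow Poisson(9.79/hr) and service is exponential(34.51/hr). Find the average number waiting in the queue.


ρ = 9.79/34.51 = 0.2837
Lq = ρ²/(1−ρ) = 0.08048/0.7163 = 0.1123

Final: 0.1123


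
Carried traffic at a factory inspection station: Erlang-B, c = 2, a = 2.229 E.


B(2,2.229) = 0.434820 (Erlang-B)
Carried load = a(1 − B) = 2.229·(1 − 0.434820) = 2.229·0.565180 = 1.2598 E

Final: 1.2598 Erlangs


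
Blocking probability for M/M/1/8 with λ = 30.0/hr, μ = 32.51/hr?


ρ = λ/μ = 30.0/32.51 = 0.9228
P_K = (1−ρ)ρ^K/(1−ρ^(K+1)) = (0.07721·0.525817)/(1 − 0.485220)
= 0.040597/0.514780 = 0.078862

Final: 0.078862


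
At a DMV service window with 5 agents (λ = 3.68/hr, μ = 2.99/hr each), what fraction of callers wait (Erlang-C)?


a = λ/μ = 1.2308; ρ = a/5 = 0.2462
P₀ = 0.291909 (from M/M/c formula)
C(c,a) = [a^c/(c!(1−ρ))]·P₀ = [2.82412/(120·0.7538)]·0.291909
= 0.03122·0.291909 = 0.009113

Final: 0.009113


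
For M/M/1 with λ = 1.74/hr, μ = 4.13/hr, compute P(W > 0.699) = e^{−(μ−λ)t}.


W ~ Exponential(μ−λ) for M/M/1.
μ − λ = 4.13 − 1.74 = 2.3900
P(W > t) = e^{−(μ−λ)t} = e^{−1.6706} = 0.188132

Final: 0.188132


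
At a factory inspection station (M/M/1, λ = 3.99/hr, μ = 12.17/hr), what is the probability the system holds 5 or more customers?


ρ = 3.99/12.17 = 0.3279
P(N ≥ n) = ρ^n = 0.3279^5 = 0.003788

Final: 0.003788


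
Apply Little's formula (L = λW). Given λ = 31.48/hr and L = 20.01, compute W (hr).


W = L/λ = 20.01/31.48 = 0.6356 hr

Final: 0.6356 hr


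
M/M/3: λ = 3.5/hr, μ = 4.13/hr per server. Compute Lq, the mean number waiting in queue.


a = λ/μ = 0.8475; ρ = a/3 = 0.2825
P₀ = 0.425908
Lq = P₀·a^c·ρ / (c!·(1−ρ)²) = 0.425908·0.60863·0.2825/(6·0.51483)
= 0.02371

Final: 0.02371


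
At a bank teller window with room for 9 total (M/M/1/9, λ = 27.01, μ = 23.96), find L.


ρ = 27.01/23.96 = 1.1273
L = ρ[1 − (K+1)ρ^K + Kρ^(K+1)] / [(1−ρ)(1−ρ^(K+1))]
Numerator: 1.1273·(1 − 10·2.939950 + 9·3.314192) = 1.610039
Denominator: (-0.1273)·(-2.314192) = 0.294586
L = 1.610039/0.294586 = 5.4654

Final: 5.4654


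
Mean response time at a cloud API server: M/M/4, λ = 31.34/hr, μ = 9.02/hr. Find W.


a = 3.4745; ρ = 0.8686; P₀ = 0.015693
Lq = P₀·a^c·ρ/(c!(1−ρ)²) = 4.79590
Wq = Lq/λ = 4.79590/31.34 = 0.15303 hr
W = Wq + 1/μ = 0.15303 + 0.11086 = 0.26389 hr

Final: 0.26389 hr


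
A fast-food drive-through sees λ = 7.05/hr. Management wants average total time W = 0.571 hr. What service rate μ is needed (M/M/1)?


W = 1/(μ−λ) ⇒ μ − λ = 1/W = 1/0.571 = 1.7513
μ = λ + 1/W = 7.05 + 1.7513 = 8.8013 per hr

Final: 8.8013 /hr


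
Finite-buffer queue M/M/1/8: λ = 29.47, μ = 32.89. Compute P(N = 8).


ρ = λ/μ = 29.47/32.89 = 0.8960
P_K = (1−ρ)ρ^K/(1−ρ^(K+1)) = (0.1040·0.415461)/(1 − 0.372260)
= 0.043201/0.627740 = 0.068820

Final: 0.068820


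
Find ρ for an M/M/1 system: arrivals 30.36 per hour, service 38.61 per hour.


ρ = λ/μ = 30.36/38.61 = 0.7863

Final: 0.7863


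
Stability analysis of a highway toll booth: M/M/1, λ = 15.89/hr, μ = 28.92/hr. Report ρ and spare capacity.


Total capacity cμ = 1·28.92 = 28.92/hr
ρ = λ/(cμ) = 15.89/28.92 = 0.5494
Stable ⇔ ρ < 1: YES
Spare capacity = cμ − λ = 28.92 − 15.89 = 13.03/hr

Final: ρ = 0.5494; stable; margin = 13.03/hr


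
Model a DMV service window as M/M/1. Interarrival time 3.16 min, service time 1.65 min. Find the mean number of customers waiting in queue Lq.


λ = 60/3.16 = 18.9873 /hr
μ = 60/1.65 = 36.3636 /hr
ρ = λ/μ = 18.9873/36.3636 = 0.5222
Lq = ρ²/(1−ρ) = 0.2726/0.4778 = 0.5706

Final: 0.5706


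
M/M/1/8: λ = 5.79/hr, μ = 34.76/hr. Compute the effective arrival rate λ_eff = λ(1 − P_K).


ρ = 0.1666; P_K = (1−ρ)ρ^8/(1−ρ^9) = 0.0000004939
λ_eff = λ(1 − P_K) = 5.79·(1 − 0.0000004939) = 5.79·1.000000 = 5.7900 /hr

Final: 5.7900 /hr


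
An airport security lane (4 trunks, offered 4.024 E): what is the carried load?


B(4,4.024) = 0.312991 (Erlang-B)
Carried load = a(1 − B) = 4.024·(1 − 0.312991) = 4.024·0.687009 = 2.7645 E

Final: 2.7645 Erlangs


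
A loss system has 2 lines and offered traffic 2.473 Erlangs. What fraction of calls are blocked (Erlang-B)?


B(c,a) = (a^c/c!) / Σ_{k=0}^{c} a^k/k!
a^2/2! = 3.057864
Σ terms (k=0..2): 1.00000 + 2.47300 + 3.05786 = 6.530864
B = 3.057864/6.530864 = 0.468217

Final: 0.468217


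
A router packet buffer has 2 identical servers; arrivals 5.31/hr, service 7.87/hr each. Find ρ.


ρ = λ/(cμ) = 5.31/(2·7.87) = 5.31/15.74 = 0.3374

Final: 0.3374


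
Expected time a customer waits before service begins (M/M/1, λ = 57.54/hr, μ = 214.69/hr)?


ρ = 57.54/214.69 = 0.2680
Wq = ρ/(μ−λ) = 0.2680/(214.69 − 57.54) = 0.2680/157.15 = 0.001705 hr

Final: 0.001705 hr


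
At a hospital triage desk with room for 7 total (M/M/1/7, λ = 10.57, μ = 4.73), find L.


ρ = 10.57/4.73 = 2.2347
L = ρ[1 − (K+1)ρ^K + Kρ^(K+1)] / [(1−ρ)(1−ρ^(K+1))]
Numerator: 2.2347·(1 − 8·278.289568 + 7·621.885989) = 4755.126536
Denominator: (-1.2347)·(-620.885989) = 766.590735
L = 4755.126536/766.590735 = 6.2030

Final: 6.2030


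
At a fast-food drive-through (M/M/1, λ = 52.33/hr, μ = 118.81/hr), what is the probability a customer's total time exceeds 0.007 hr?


W ~ Exponential(μ−λ) for M/M/1.
μ − λ = 118.81 − 52.33 = 66.4800
P(W > t) = e^{−(μ−λ)t} = e^{−0.4654} = 0.627909

Final: 0.627909


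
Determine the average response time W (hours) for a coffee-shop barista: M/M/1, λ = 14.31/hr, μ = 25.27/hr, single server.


W = 1/(μ−λ) = 1/(25.27 − 14.31) = 1/10.96 = 0.09124 hr

Final: 0.09124 hr


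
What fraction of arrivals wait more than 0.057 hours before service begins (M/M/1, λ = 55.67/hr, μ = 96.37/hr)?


ρ = 55.67/96.37 = 0.5777
P(Wq > t) = ρ·e^{−(μ−λ)t} = 0.5777·e^{−2.3199}
= 0.5777·0.098283 = 0.056775

Final: 0.056775


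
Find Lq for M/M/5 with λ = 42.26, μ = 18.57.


a = λ/μ = 2.2757; ρ = a/5 = 0.4551
P₀ = 0.101210
Lq = P₀·a^c·ρ / (c!·(1−ρ)²) = 0.101210·61.03626·0.4551/(120·0.29687)
= 0.07892

Final: 0.07892


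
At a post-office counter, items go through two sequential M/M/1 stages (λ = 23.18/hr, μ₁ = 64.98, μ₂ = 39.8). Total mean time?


Each node sees arrival rate λ = 23.18/hr (tandem ⇒ throughput preserved).
W₁ = 1/(μ₁−λ) = 1/(64.98−23.18) = 0.02392 hr
W₂ = 1/(μ₂−λ) = 1/(39.8−23.18) = 0.06017 hr
W_total = W₁ + W₂ = 0.02392 + 0.06017 = 0.08409 hr

Final: 0.08409 hr


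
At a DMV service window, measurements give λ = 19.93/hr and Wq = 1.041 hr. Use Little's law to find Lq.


Lq = λWq = 19.93·1.041 = 20.7471

Final: 20.7471


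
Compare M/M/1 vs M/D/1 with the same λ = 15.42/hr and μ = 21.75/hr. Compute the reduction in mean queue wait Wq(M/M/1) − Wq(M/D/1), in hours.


ρ = 15.42/21.75 = 0.7090
Wq(M/M/1) = ρ/(μ−λ) = 0.7090/6.33 = 0.11200 hr
Wq(M/D/1) = ρ/(2(μ−λ)) = 0.05600 hr
Savings = 0.11200 − 0.05600 = 0.05600 hr

Final: 0.05600 hr


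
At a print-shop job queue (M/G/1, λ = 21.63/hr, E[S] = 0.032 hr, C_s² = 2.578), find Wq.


ρ = λ·E[S] = 21.63·0.032 = 0.6922
E[S²] = E[S]²(1+C_s²) = 0.032²·(1+2.578) = 0.003664
Wq = λ·E[S²]/(2(1−ρ)) = 21.63·0.003664/(2·0.3078) = 0.12872 hr

Final: 0.12872 hr


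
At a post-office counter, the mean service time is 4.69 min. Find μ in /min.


μ = 1/(service time) in consistent units.
1 minute = 1 min, so μ = 1/4.69 = 0.2132 per minute

Final: 0.2132 /min


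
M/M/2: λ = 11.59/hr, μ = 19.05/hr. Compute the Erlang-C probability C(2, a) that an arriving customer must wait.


a = λ/μ = 0.6084; ρ = a/2 = 0.3042
P₀ = 0.533508 (from M/M/c formula)
C(c,a) = [a^c/(c!(1−ρ))]·P₀ = [0.37015/(2·0.6958)]·0.533508
= 0.26599·0.533508 = 0.141907

Final: 0.141907


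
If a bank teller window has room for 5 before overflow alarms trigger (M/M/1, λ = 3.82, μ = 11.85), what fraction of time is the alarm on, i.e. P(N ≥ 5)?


ρ = 3.82/11.85 = 0.3224
P(N ≥ n) = ρ^n = 0.3224^5 = 0.003481

Final: 0.003481


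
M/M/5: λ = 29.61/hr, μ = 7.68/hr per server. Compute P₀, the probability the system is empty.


a = λ/μ = 29.61/7.68 = 3.8555; ρ = a/c = 0.7711
Σ_{k=0}^{4} a^k/k! (terms k=0..4) = 1.00000 + 3.85547 + 7.43232 + 9.55169 + 9.20656 = 31.04604
Tail: a^5/(5!(1−ρ)) = 851.89474/(120·0.2289) = 31.01323
P₀ = 1/(31.04604 + 31.01323) = 1/62.05928 = 0.016114

Final: 0.016114


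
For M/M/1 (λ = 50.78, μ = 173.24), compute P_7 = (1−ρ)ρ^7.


ρ = 50.78/173.24 = 0.2931
P_n = (1−ρ)·ρ^n = (1 − 0.2931)·0.2931^7 = 0.7069·0.0001859 = 0.0001314

Final: 0.0001314


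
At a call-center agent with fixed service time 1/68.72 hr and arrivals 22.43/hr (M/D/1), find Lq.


ρ = 22.43/68.72 = 0.3264
M/D/1: Lq = ρ²/(2(1−ρ)) = 0.1065/(2·0.6736) = 0.07908

Final: 0.07908


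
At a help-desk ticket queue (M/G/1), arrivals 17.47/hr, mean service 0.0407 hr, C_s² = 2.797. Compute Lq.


ρ = λ·E[S] = 17.47·0.0407 = 0.7110
Lq = ρ²(1+C_s²)/(2(1−ρ)) = 0.5056·(1+2.797)/(2·0.2890)
= 0.5056·3.7970/0.5779 = 3.32147

Final: 3.32147


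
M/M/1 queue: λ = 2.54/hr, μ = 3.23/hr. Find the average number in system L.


ρ = λ/μ = 2.54/3.23 = 0.7864
L = ρ/(1−ρ) = 0.7864/(1 − 0.7864) = 0.7864/0.2136 = 3.6812

Final: 3.6812


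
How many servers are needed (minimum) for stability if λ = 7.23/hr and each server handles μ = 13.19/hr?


Stability requires cμ > λ ⇔ c > λ/μ.
λ/μ = 7.23/13.19 = 0.5481
Minimum integer c = ⌊0.5481⌋ + 1 = 1
Check: 1·13.19 = 13.19 > 7.23, while 0·13.19 = 0.00 ≤ 7.23

Final: 1 servers


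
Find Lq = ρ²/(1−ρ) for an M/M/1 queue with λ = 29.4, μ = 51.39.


ρ = 29.4/51.39 = 0.5721
Lq = ρ²/(1−ρ) = 0.3273/0.4279 = 0.7649

Final: 0.7649


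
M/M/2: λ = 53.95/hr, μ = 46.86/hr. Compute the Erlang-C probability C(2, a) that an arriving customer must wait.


a = λ/μ = 1.1513; ρ = a/2 = 0.5757
P₀ = 0.269317 (from M/M/c formula)
C(c,a) = [a^c/(c!(1−ρ))]·P₀ = [1.32550/(2·0.4243)]·0.269317
= 1.56180·0.269317 = 0.420618

Final: 0.420618


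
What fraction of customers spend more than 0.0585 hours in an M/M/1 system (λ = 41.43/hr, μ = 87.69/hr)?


W ~ Exponential(μ−λ) for M/M/1.
μ − λ = 87.69 − 41.43 = 46.2600
P(W > t) = e^{−(μ−λ)t} = e^{−2.7062} = 0.066789

Final: 0.066789


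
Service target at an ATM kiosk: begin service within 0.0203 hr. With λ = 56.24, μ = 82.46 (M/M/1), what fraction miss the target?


ρ = 56.24/82.46 = 0.6820
P(Wq > t) = ρ·e^{−(μ−λ)t} = 0.6820·e^{−0.5323}
= 0.6820·0.587273 = 0.400536

Final: 0.400536


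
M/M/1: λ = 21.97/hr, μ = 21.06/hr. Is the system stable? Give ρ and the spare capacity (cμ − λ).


Total capacity cμ = 1·21.06 = 21.06/hr
ρ = λ/(cμ) = 21.97/21.06 = 1.0432
Stable ⇔ ρ < 1: NO
Spare capacity = cμ − λ = 21.06 − 21.97 = -0.91/hr

Final: ρ = 1.0432; unstable; margin = -0.91/hr


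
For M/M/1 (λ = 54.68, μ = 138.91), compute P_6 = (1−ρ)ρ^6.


ρ = 54.68/138.91 = 0.3936
P_n = (1−ρ)·ρ^n = (1 − 0.3936)·0.3936^6 = 0.6064·0.003720 = 0.002256

Final: 0.002256


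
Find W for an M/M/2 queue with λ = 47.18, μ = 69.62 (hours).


a = 0.6777; ρ = 0.3388; P₀ = 0.493831
Lq = P₀·a^c·ρ/(c!(1−ρ)²) = 0.08790
Wq = Lq/λ = 0.08790/47.18 = 0.001863 hr
W = Wq + 1/μ = 0.001863 + 0.01436 = 0.01623 hr

Final: 0.01623 hr


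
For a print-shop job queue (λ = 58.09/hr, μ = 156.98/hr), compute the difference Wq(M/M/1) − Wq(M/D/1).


ρ = 58.09/156.98 = 0.3700
Wq(M/M/1) = ρ/(μ−λ) = 0.3700/98.89 = 0.003742 hr
Wq(M/D/1) = ρ/(2(μ−λ)) = 0.001871 hr
Savings = 0.003742 − 0.001871 = 0.001871 hr

Final: 0.001871 hr


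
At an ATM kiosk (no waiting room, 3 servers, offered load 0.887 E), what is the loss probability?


B(c,a) = (a^c/c!) / Σ_{k=0}^{c} a^k/k!
a^3/3! = 0.116311
Σ terms (k=0..3): 1.00000 + 0.88700 + 0.39338 + 0.11631 = 2.396695
B = 0.116311/2.396695 = 0.048530

Final: 0.048530


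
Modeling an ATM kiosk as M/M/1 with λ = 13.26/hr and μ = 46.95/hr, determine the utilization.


ρ = λ/μ = 13.26/46.95 = 0.2824

Final: 0.2824


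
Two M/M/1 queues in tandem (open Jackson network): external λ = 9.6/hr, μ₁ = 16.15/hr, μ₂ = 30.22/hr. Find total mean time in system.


Each node sees arrival rate λ = 9.6/hr (tandem ⇒ throughput preserved).
W₁ = 1/(μ₁−λ) = 1/(16.15−9.6) = 0.15267 hr
W₂ = 1/(μ₂−λ) = 1/(30.22−9.6) = 0.04850 hr
W_total = W₁ + W₂ = 0.15267 + 0.04850 = 0.20117 hr

Final: 0.20117 hr


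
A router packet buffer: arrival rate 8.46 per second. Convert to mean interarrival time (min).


Mean interarrival time = 1/λ = 1/8.46 second = 0.11820 second
In minutes: 0.11820 × 0.0166667 = 0.001970 min

Final: 0.001970 min


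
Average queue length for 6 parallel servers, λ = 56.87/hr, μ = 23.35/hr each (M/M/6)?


a = λ/μ = 2.4355; ρ = a/6 = 0.4059
P₀ = 0.087126
Lq = P₀·a^c·ρ / (c!·(1−ρ)²) = 0.087126·208.72673·0.4059/(720·0.35293)
= 0.02905

Final: 0.02905


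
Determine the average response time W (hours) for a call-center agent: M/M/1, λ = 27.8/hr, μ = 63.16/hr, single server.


W = 1/(μ−λ) = 1/(63.16 − 27.8) = 1/35.36 = 0.02828 hr

Final: 0.02828 hr


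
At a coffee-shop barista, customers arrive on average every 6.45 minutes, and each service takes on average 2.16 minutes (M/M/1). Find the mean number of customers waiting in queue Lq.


λ = 60/6.45 = 9.3023 /hr
μ = 60/2.16 = 27.7778 /hr
ρ = λ/μ = 9.3023/27.7778 = 0.3349
Lq = ρ²/(1−ρ) = 0.1121/0.6651 = 0.1686

Final: 0.1686


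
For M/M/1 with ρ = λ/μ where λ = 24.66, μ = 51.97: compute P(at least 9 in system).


ρ = 24.66/51.97 = 0.4745
P(N ≥ n) = ρ^n = 0.4745^9 = 0.001219

Final: 0.001219


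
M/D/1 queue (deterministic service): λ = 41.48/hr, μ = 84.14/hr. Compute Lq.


ρ = 41.48/84.14 = 0.4930
M/D/1: Lq = ρ²/(2(1−ρ)) = 0.2430/(2·0.5070) = 0.23968

Final: 0.23968


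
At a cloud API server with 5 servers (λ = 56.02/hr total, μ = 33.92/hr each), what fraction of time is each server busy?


ρ = λ/(cμ) = 56.02/(5·33.92) = 56.02/169.60 = 0.3303

Final: 0.3303


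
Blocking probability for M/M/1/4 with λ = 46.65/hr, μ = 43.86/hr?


ρ = λ/μ = 46.65/43.86 = 1.0636
P_K = (1−ρ)ρ^K/(1−ρ^(K+1)) = (-0.06361·1.279770)/(1 − 1.361179)
= -0.081408/-0.361179 = 0.225396

Final: 0.225396


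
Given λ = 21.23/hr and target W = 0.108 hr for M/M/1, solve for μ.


W = 1/(μ−λ) ⇒ μ − λ = 1/W = 1/0.108 = 9.2593
μ = λ + 1/W = 21.23 + 9.2593 = 30.4893 per hr

Final: 30.4893 /hr


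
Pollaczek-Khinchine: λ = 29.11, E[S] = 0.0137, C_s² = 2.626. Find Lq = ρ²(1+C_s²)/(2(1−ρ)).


ρ = λ·E[S] = 29.11·0.0137 = 0.3988
Lq = ρ²(1+C_s²)/(2(1−ρ)) = 0.1590·(1+2.626)/(2·0.6012)
= 0.1590·3.6260/1.2024 = 0.47963

Final: 0.47963


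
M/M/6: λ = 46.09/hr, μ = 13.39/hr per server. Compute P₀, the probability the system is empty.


a = λ/μ = 46.09/13.39 = 3.4421; ρ = a/c = 0.5737
Σ_{k=0}^{5} a^k/k! (terms k=0..5) = 1.00000 + 3.44212 + 5.92410 + 6.79715 + 5.84916 + 4.02670 = 27.03923
Tail: a^6/(6!(1−ρ)) = 1663.24715/(720·0.4263) = 5.41871
P₀ = 1/(27.03923 + 5.41871) = 1/32.45794 = 0.030809

Final: 0.030809


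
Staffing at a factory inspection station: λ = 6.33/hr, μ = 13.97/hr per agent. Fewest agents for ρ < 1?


Stability requires cμ > λ ⇔ c > λ/μ.
λ/μ = 6.33/13.97 = 0.4531
Minimum integer c = ⌊0.4531⌋ + 1 = 1
Check: 1·13.97 = 13.97 > 6.33, while 0·13.97 = 0.00 ≤ 6.33

Final: 1 servers


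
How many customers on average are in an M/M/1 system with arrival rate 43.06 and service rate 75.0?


ρ = λ/μ = 43.06/75.0 = 0.5741
L = ρ/(1−ρ) = 0.5741/(1 − 0.5741) = 0.5741/0.4259 = 1.3482

Final: 1.3482


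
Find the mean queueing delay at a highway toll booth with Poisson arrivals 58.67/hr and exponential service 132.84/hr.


ρ = 58.67/132.84 = 0.4417
Wq = ρ/(μ−λ) = 0.4417/(132.84 − 58.67) = 0.4417/74.17 = 0.005955 hr

Final: 0.005955 hr


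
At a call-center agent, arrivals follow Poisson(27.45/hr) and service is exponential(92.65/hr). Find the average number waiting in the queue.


ρ = 27.45/92.65 = 0.2963
Lq = ρ²/(1−ρ) = 0.08778/0.7037 = 0.1247

Final: 0.1247


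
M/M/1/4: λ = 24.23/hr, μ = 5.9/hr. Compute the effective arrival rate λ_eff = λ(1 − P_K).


ρ = 4.1068; P_K = (1−ρ)ρ^4/(1−ρ^5) = 0.757148
λ_eff = λ(1 − P_K) = 24.23·(1 − 0.757148) = 24.23·0.242852 = 5.8843 /hr

Final: 5.8843 /hr


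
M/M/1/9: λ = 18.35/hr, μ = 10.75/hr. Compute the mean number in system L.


ρ = 18.35/10.75 = 1.7070
L = ρ[1 − (K+1)ρ^K + Kρ^(K+1)] / [(1−ρ)(1−ρ^(K+1))]
Numerator: 1.7070·(1 − 10·123.040600 + 9·210.027442) = 1128.040190
Denominator: (-0.7070)·(-209.027442) = 147.777541
L = 1128.040190/147.777541 = 7.6334

Final: 7.6334


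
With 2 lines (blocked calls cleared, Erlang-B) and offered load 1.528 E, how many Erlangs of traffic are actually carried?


B(2,1.528) = 0.315905 (Erlang-B)
Carried load = a(1 − B) = 1.528·(1 − 0.315905) = 1.528·0.684095 = 1.0453 E

Final: 1.0453 Erlangs


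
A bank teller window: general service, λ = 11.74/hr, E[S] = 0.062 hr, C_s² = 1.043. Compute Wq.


ρ = λ·E[S] = 11.74·0.062 = 0.7279
E[S²] = E[S]²(1+C_s²) = 0.062²·(1+1.043) = 0.007853
Wq = λ·E[S²]/(2(1−ρ)) = 11.74·0.007853/(2·0.2721) = 0.16941 hr

Final: 0.16941 hr


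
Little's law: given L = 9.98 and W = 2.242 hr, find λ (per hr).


λ = L/W = 9.98/2.242 = 4.4514 /hr

Final: 4.4514 /hr


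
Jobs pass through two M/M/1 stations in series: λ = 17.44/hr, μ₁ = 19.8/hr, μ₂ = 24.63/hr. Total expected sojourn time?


Each node sees arrival rate λ = 17.44/hr (tandem ⇒ throughput preserved).
W₁ = 1/(μ₁−λ) = 1/(19.8−17.44) = 0.42373 hr
W₂ = 1/(μ₂−λ) = 1/(24.63−17.44) = 0.13908 hr
W_total = W₁ + W₂ = 0.42373 + 0.13908 = 0.56281 hr

Final: 0.56281 hr


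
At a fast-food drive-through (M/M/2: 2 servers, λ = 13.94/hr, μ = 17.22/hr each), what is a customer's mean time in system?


a = 0.8095; ρ = 0.4048; P₀ = 0.423729
Lq = P₀·a^c·ρ/(c!(1−ρ)²) = 0.15861
Wq = Lq/λ = 0.15861/13.94 = 0.01138 hr
W = Wq + 1/μ = 0.01138 + 0.05807 = 0.06945 hr

Final: 0.06945 hr


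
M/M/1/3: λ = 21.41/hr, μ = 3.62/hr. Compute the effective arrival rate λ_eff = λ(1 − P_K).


ρ = 5.9144; P_K = (1−ρ)ρ^3/(1−ρ^4) = 0.831600
λ_eff = λ(1 − P_K) = 21.41·(1 − 0.831600) = 21.41·0.168400 = 3.6054 /hr

Final: 3.6054 /hr


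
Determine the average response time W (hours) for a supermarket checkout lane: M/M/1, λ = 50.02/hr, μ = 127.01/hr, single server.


W = 1/(μ−λ) = 1/(127.01 − 50.02) = 1/76.99 = 0.01299 hr

Final: 0.01299 hr


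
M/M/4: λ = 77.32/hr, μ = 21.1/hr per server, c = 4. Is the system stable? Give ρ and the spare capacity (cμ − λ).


Total capacity cμ = 4·21.1 = 84.40/hr
ρ = λ/(cμ) = 77.32/84.40 = 0.9161
Stable ⇔ ρ < 1: YES
Spare capacity = cμ − λ = 84.40 − 77.32 = 7.08/hr

Final: ρ = 0.9161; stable; margin = 7.08/hr


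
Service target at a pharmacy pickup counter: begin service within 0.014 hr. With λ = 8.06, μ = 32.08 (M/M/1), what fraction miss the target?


ρ = 8.06/32.08 = 0.2512
P(Wq > t) = ρ·e^{−(μ−λ)t} = 0.2512·e^{−0.3363}
= 0.2512·0.714423 = 0.179497

Final: 0.179497


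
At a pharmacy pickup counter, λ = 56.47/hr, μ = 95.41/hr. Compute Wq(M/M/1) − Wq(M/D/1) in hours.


ρ = 56.47/95.41 = 0.5919
Wq(M/M/1) = ρ/(μ−λ) = 0.5919/38.94 = 0.01520 hr
Wq(M/D/1) = ρ/(2(μ−λ)) = 0.007600 hr
Savings = 0.01520 − 0.007600 = 0.007600 hr

Final: 0.007600 hr


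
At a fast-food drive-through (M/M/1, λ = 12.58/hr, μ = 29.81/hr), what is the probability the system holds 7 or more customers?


ρ = 12.58/29.81 = 0.4220
P(N ≥ n) = ρ^n = 0.4220^7 = 0.002384

Final: 0.002384


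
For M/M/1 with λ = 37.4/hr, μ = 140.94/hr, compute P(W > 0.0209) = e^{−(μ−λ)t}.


W ~ Exponential(μ−λ) for M/M/1.
μ − λ = 140.94 − 37.4 = 103.5400
P(W > t) = e^{−(μ−λ)t} = e^{−2.1640} = 0.114866

Final: 0.114866


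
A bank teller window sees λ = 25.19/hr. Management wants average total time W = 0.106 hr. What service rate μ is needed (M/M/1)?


W = 1/(μ−λ) ⇒ μ − λ = 1/W = 1/0.106 = 9.4340
μ = λ + 1/W = 25.19 + 9.4340 = 34.6240 per hr

Final: 34.6240 /hr


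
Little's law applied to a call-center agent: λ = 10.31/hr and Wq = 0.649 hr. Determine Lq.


Lq = λWq = 10.31·0.649 = 6.6912

Final: 6.6912


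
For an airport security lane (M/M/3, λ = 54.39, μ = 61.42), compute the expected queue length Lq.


a = λ/μ = 0.8855; ρ = a/3 = 0.2952
P₀ = 0.409527
Lq = P₀·a^c·ρ / (c!·(1−ρ)²) = 0.409527·0.69443·0.2952/(6·0.49677)
= 0.02816

Final: 0.02816


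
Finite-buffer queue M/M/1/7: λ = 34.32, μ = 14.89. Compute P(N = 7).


ρ = λ/μ = 34.32/14.89 = 2.3049
P_K = (1−ρ)ρ^K/(1−ρ^(K+1)) = (-1.3049·345.595493)/(1 − 796.563957)
= -450.968464/-795.563957 = 0.566854

Final: 0.566854


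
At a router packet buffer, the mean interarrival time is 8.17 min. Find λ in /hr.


λ = 1/(interarrival time) in consistent units.
1 hour = 60 min, so λ = 60/8.17 = 7.3439 per hour

Final: 7.3439 /hr


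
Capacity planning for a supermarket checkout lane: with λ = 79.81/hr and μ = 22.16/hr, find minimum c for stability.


Stability requires cμ > λ ⇔ c > λ/μ.
λ/μ = 79.81/22.16 = 3.6015
Minimum integer c = ⌊3.6015⌋ + 1 = 4
Check: 4·22.16 = 88.64 > 79.81, while 3·22.16 = 66.48 ≤ 79.81

Final: 4 servers


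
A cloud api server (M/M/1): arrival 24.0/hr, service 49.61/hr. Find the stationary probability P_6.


ρ = 24.0/49.61 = 0.4838
P_n = (1−ρ)·ρ^n = (1 − 0.4838)·0.4838^6 = 0.5162·0.012819 = 0.006617

Final: 0.006617


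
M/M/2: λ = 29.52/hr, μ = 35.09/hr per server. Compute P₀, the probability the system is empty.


a = λ/μ = 29.52/35.09 = 0.8413; ρ = a/c = 0.4206
Σ_{k=0}^{1} a^k/k! (terms k=0..1) = 1.00000 + 0.84127 = 1.84127
Tail: a^2/(2!(1−ρ)) = 0.70773/(2·0.5794) = 0.61078
P₀ = 1/(1.84127 + 0.61078) = 1/2.45204 = 0.407823

Final: 0.407823


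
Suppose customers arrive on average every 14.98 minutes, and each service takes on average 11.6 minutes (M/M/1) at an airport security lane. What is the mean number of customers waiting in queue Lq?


λ = 60/14.98 = 4.0053 /hr
μ = 60/11.6 = 5.1724 /hr
ρ = λ/μ = 4.0053/5.1724 = 0.7744
Lq = ρ²/(1−ρ) = 0.5996/0.2256 = 2.6576

Final: 2.6576


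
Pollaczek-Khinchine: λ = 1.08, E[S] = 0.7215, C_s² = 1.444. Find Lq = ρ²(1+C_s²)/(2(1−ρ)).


ρ = λ·E[S] = 1.08·0.7215 = 0.7792
Lq = ρ²(1+C_s²)/(2(1−ρ)) = 0.6072·(1+1.444)/(2·0.2208)
= 0.6072·2.4440/0.4416 = 3.36071

Final: 3.36071


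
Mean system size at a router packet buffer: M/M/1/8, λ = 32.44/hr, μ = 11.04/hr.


ρ = 32.44/11.04 = 2.9384
L = ρ[1 − (K+1)ρ^K + Kρ^(K+1)] / [(1−ρ)(1−ρ^(K+1))]
Numerator: 2.9384·(1 − 9·5557.688188 + 8·16330.743189) = 236917.053365
Denominator: (-1.9384)·(-16329.743189) = 31653.668863
L = 236917.053365/31653.668863 = 7.4847

Final: 7.4847


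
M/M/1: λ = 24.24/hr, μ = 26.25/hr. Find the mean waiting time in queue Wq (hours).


ρ = 24.24/26.25 = 0.9234
Wq = ρ/(μ−λ) = 0.9234/(26.25 − 24.24) = 0.9234/2.01 = 0.4594 hr

Final: 0.4594 hr


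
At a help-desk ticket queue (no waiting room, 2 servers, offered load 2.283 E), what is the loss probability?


B(c,a) = (a^c/c!) / Σ_{k=0}^{c} a^k/k!
a^2/2! = 2.606044
Σ terms (k=0..2): 1.00000 + 2.28300 + 2.60604 = 5.889044
B = 2.606044/5.889044 = 0.442524

Final: 0.442524


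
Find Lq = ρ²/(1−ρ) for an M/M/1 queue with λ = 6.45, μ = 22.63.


ρ = 6.45/22.63 = 0.2850
Lq = ρ²/(1−ρ) = 0.08124/0.7150 = 0.1136

Final: 0.1136


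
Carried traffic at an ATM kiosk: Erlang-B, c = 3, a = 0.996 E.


B(3,0.996) = 0.061985 (Erlang-B)
Carried load = a(1 − B) = 0.996·(1 − 0.061985) = 0.996·0.938015 = 0.9343 E

Final: 0.9343 Erlangs


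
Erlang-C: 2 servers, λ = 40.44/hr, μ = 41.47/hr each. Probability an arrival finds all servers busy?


a = λ/μ = 0.9752; ρ = a/2 = 0.4876
P₀ = 0.344464 (from M/M/c formula)
C(c,a) = [a^c/(c!(1−ρ))]·P₀ = [0.95094/(2·0.5124)]·0.344464
= 0.92790·0.344464 = 0.319627

Final: 0.319627


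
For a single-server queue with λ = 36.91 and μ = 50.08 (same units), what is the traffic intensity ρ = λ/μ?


ρ = λ/μ = 36.91/50.08 = 0.7370

Final: 0.7370


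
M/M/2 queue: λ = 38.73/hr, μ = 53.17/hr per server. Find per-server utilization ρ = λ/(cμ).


ρ = λ/(cμ) = 38.73/(2·53.17) = 38.73/106.34 = 0.3642

Final: 0.3642


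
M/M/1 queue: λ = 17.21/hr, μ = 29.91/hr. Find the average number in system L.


ρ = λ/μ = 17.21/29.91 = 0.5754
L = ρ/(1−ρ) = 0.5754/(1 − 0.5754) = 0.5754/0.4246 = 1.3551

Final: 1.3551


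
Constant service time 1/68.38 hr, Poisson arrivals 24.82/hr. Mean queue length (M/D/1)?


ρ = 24.82/68.38 = 0.3630
M/D/1: Lq = ρ²/(2(1−ρ)) = 0.1317/(2·0.6370) = 0.10341

Final: 0.10341


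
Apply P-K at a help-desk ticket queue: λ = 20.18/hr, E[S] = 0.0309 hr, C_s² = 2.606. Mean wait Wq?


ρ = λ·E[S] = 20.18·0.0309 = 0.6236
E[S²] = E[S]²(1+C_s²) = 0.0309²·(1+2.606) = 0.003443
Wq = λ·E[S²]/(2(1−ρ)) = 20.18·0.003443/(2·0.3764) = 0.09229 hr

Final: 0.09229 hr


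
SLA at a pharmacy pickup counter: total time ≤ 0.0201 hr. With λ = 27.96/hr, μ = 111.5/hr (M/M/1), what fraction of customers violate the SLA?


W ~ Exponential(μ−λ) for M/M/1.
μ − λ = 111.5 − 27.96 = 83.5400
P(W > t) = e^{−(μ−λ)t} = e^{−1.6792} = 0.186532

Final: 0.186532


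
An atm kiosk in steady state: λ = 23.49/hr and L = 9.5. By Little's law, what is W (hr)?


W = L/λ = 9.5/23.49 = 0.4044 hr

Final: 0.4044 hr


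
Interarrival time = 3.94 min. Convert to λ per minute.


λ = 1/(interarrival time) in consistent units.
1 minute = 1 min, so λ = 1/3.94 = 0.2538 per minute

Final: 0.2538 /min


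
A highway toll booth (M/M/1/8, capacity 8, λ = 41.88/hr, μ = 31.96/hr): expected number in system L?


ρ = 41.88/31.96 = 1.3104
L = ρ[1 − (K+1)ρ^K + Kρ^(K+1)] / [(1−ρ)(1−ρ^(K+1))]
Numerator: 1.3104·(1 − 9·8.693591 + 8·11.391978) = 18.205874
Denominator: (-0.3104)·(-10.391978) = 3.225545
L = 18.205874/3.225545 = 5.6443

Final: 5.6443


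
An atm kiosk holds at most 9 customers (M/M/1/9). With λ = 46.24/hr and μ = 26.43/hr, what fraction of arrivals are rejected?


ρ = λ/μ = 46.24/26.43 = 1.7495
P_K = (1−ρ)ρ^K/(1−ρ^(K+1)) = (-0.7495·153.562778)/(1 − 268.662235)
= -115.099457/-267.662235 = 0.430018

Final: 0.430018


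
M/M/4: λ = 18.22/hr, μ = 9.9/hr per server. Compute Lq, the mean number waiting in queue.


a = λ/μ = 1.8404; ρ = a/4 = 0.4601
P₀ = 0.154840
Lq = P₀·a^c·ρ / (c!·(1−ρ)²) = 0.154840·11.47236·0.4601/(24·0.29149)
= 0.11683

Final: 0.11683


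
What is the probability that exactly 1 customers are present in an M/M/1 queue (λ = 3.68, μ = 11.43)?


ρ = 3.68/11.43 = 0.3220
P_n = (1−ρ)·ρ^n = (1 − 0.3220)·0.3220^1 = 0.6780·0.321960 = 0.218302

Final: 0.218302


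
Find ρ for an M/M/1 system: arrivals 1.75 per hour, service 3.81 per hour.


ρ = λ/μ = 1.75/3.81 = 0.4593

Final: 0.4593


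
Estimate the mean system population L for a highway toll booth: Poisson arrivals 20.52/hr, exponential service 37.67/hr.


ρ = λ/μ = 20.52/37.67 = 0.5447
L = ρ/(1−ρ) = 0.5447/(1 − 0.5447) = 0.5447/0.4553 = 1.1965

Final: 1.1965


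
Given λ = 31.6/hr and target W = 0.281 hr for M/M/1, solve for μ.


W = 1/(μ−λ) ⇒ μ − λ = 1/W = 1/0.281 = 3.5587
μ = λ + 1/W = 31.6 + 3.5587 = 35.1587 per hr

Final: 35.1587 /hr


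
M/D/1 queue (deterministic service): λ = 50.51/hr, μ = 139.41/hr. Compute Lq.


ρ = 50.51/139.41 = 0.3623
M/D/1: Lq = ρ²/(2(1−ρ)) = 0.1313/(2·0.6377) = 0.10293

Final: 0.10293


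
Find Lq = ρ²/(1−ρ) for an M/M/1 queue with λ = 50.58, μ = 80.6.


ρ = 50.58/80.6 = 0.6275
Lq = ρ²/(1−ρ) = 0.3938/0.3725 = 1.0573

Final: 1.0573


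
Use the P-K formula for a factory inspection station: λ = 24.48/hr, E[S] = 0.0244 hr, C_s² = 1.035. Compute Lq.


ρ = λ·E[S] = 24.48·0.0244 = 0.5973
Lq = ρ²(1+C_s²)/(2(1−ρ)) = 0.3568·(1+1.035)/(2·0.4027)
= 0.3568·2.0350/0.8054 = 0.90151

Final: 0.90151


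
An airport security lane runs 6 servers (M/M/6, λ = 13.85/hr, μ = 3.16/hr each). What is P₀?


a = λ/μ = 13.85/3.16 = 4.3829; ρ = a/c = 0.7305
Σ_{k=0}^{5} a^k/k! (terms k=0..5) = 1.00000 + 4.38291 + 9.60496 + 14.03256 + 15.37586 + 13.47821 = 57.87450
Tail: a^6/(6!(1−ρ)) = 7088.85584/(720·0.2695) = 36.53096
P₀ = 1/(57.87450 + 36.53096) = 1/94.40546 = 0.010593

Final: 0.010593


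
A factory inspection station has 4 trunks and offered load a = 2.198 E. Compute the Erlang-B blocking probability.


B(c,a) = (a^c/c!) / Σ_{k=0}^{c} a^k/k!
a^4/4! = 0.972522
Σ terms (k=0..4): 1.00000 + 2.19800 + 2.41560 + 1.76983 + 0.97252 = 8.355955
B = 0.972522/8.355955 = 0.116387

Final: 0.116387


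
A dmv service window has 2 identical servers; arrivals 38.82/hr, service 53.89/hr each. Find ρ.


ρ = λ/(cμ) = 38.82/(2·53.89) = 38.82/107.78 = 0.3602

Final: 0.3602


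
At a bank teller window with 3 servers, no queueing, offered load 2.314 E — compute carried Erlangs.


B(3,2.314) = 0.256329 (Erlang-B)
Carried load = a(1 − B) = 2.314·(1 − 0.256329) = 2.314·0.743671 = 1.7209 E

Final: 1.7209 Erlangs


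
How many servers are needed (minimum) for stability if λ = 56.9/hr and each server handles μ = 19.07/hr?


Stability requires cμ > λ ⇔ c > λ/μ.
λ/μ = 56.9/19.07 = 2.9837
Minimum integer c = ⌊2.9837⌋ + 1 = 3
Check: 3·19.07 = 57.21 > 56.9, while 2·19.07 = 38.14 ≤ 56.9

Final: 3 servers


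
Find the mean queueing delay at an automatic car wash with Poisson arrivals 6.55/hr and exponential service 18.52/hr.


ρ = 6.55/18.52 = 0.3537
Wq = ρ/(μ−λ) = 0.3537/(18.52 − 6.55) = 0.3537/11.97 = 0.02955 hr

Final: 0.02955 hr


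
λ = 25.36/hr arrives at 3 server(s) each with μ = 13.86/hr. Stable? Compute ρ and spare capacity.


Total capacity cμ = 3·13.86 = 41.58/hr
ρ = λ/(cμ) = 25.36/41.58 = 0.6099
Stable ⇔ ρ < 1: YES
Spare capacity = cμ − λ = 41.58 − 25.36 = 16.22/hr

Final: ρ = 0.6099; stable; margin = 16.22/hr


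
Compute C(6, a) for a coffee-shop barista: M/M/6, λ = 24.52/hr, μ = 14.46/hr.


a = λ/μ = 1.6957; ρ = a/6 = 0.2826
P₀ = 0.183370 (from M/M/c formula)
C(c,a) = [a^c/(c!(1−ρ))]·P₀ = [23.77459/(720·0.7174)]·0.183370
= 0.04603·0.183370 = 0.008440

Final: 0.008440


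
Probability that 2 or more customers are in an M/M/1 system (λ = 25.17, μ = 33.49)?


ρ = 25.17/33.49 = 0.7516
P(N ≥ n) = ρ^n = 0.7516^2 = 0.564854

Final: 0.564854


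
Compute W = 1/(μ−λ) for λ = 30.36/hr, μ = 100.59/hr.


W = 1/(μ−λ) = 1/(100.59 − 30.36) = 1/70.23 = 0.01424 hr

Final: 0.01424 hr


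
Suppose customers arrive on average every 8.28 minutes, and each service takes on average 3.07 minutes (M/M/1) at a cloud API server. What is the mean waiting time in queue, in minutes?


λ = 60/8.28 = 7.2464 /hr
μ = 60/3.07 = 19.5440 /hr
ρ = λ/μ = 7.2464/19.5440 = 0.3708
Wq = ρ/(μ−λ) = 0.3708/(19.5440−7.2464) = 0.03015 hr
In minutes: 0.03015·60 = 1.809 min

Final: 1.809 min


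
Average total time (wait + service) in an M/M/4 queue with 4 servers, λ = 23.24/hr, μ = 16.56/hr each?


a = 1.4034; ρ = 0.3508; P₀ = 0.244037
Lq = P₀·a^c·ρ/(c!(1−ρ)²) = 0.03284
Wq = Lq/λ = 0.03284/23.24 = 0.001413 hr
W = Wq + 1/μ = 0.001413 + 0.06039 = 0.06180 hr

Final: 0.06180 hr


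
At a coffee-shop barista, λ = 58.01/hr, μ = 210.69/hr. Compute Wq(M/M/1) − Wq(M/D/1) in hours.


ρ = 58.01/210.69 = 0.2753
Wq(M/M/1) = ρ/(μ−λ) = 0.2753/152.68 = 0.001803 hr
Wq(M/D/1) = ρ/(2(μ−λ)) = 0.0009017 hr
Savings = 0.001803 − 0.0009017 = 0.0009017 hr

Final: 0.0009017 hr


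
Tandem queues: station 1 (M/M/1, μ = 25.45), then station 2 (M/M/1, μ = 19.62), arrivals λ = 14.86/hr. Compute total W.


Each node sees arrival rate λ = 14.86/hr (tandem ⇒ throughput preserved).
W₁ = 1/(μ₁−λ) = 1/(25.45−14.86) = 0.09443 hr
W₂ = 1/(μ₂−λ) = 1/(19.62−14.86) = 0.21008 hr
W_total = W₁ + W₂ = 0.09443 + 0.21008 = 0.30451 hr

Final: 0.30451 hr


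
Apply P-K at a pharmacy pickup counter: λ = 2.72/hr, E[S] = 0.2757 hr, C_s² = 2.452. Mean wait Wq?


ρ = λ·E[S] = 2.72·0.2757 = 0.7499
E[S²] = E[S]²(1+C_s²) = 0.2757²·(1+2.452) = 0.262388
Wq = λ·E[S²]/(2(1−ρ)) = 2.72·0.262388/(2·0.2501) = 1.42684 hr

Final: 1.42684 hr


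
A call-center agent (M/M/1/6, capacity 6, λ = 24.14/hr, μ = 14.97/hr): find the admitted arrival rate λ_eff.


ρ = 1.6126; P_K = (1−ρ)ρ^6/(1−ρ^7) = 0.393755
λ_eff = λ(1 − P_K) = 24.14·(1 − 0.393755) = 24.14·0.606245 = 14.6348 /hr

Final: 14.6348 /hr


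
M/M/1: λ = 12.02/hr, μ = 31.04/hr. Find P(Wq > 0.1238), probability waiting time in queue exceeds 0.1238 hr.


ρ = 12.02/31.04 = 0.3872
P(Wq > t) = ρ·e^{−(μ−λ)t} = 0.3872·e^{−2.3547}
= 0.3872·0.094924 = 0.036759

Final: 0.036759


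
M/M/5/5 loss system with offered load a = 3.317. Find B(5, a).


B(c,a) = (a^c/c!) / Σ_{k=0}^{c} a^k/k!
a^5/5! = 3.346155
Σ terms (k=0..5): 1.00000 + 3.31700 + 5.50124 + 6.08254 + 5.04395 + 3.34616 = 24.290891
B = 3.346155/24.290891 = 0.137754

Final: 0.137754


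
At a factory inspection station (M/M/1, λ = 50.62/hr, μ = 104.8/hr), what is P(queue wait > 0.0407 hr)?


ρ = 50.62/104.8 = 0.4830
P(Wq > t) = ρ·e^{−(μ−λ)t} = 0.4830·e^{−2.2051}
= 0.4830·0.110237 = 0.053246

Final: 0.053246


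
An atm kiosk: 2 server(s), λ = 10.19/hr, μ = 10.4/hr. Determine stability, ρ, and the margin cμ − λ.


Total capacity cμ = 2·10.4 = 20.80/hr
ρ = λ/(cμ) = 10.19/20.80 = 0.4899
Stable ⇔ ρ < 1: YES
Spare capacity = cμ − λ = 20.80 − 10.19 = 10.61/hr

Final: ρ = 0.4899; stable; margin = 10.61/hr


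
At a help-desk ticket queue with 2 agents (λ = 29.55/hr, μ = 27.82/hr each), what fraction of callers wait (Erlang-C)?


a = λ/μ = 1.0622; ρ = a/2 = 0.5311
P₀ = 0.306257 (from M/M/c formula)
C(c,a) = [a^c/(c!(1−ρ))]·P₀ = [1.12824/(2·0.4689)]·0.306257
= 1.20305·0.306257 = 0.368442

Final: 0.368442


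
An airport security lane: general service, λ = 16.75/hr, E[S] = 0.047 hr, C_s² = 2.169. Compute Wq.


ρ = λ·E[S] = 16.75·0.047 = 0.7873
E[S²] = E[S]²(1+C_s²) = 0.047²·(1+2.169) = 0.007000
Wq = λ·E[S²]/(2(1−ρ)) = 16.75·0.007000/(2·0.2127) = 0.27557 hr

Final: 0.27557 hr


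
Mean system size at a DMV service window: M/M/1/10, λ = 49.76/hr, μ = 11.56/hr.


ρ = 49.76/11.56 = 4.3045
L = ρ[1 − (K+1)ρ^K + Kρ^(K+1)] / [(1−ρ)(1−ρ^(K+1))]
Numerator: 4.3045·(1 − 11·2183862.927769 + 10·9400434.194273) = 301236755.422720
Denominator: (-3.3045)·(-9400433.194273) = 31063715.226751
L = 301236755.422720/31063715.226751 = 9.6974

Final: 9.6974


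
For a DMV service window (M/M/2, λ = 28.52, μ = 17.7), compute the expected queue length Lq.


a = λ/μ = 1.6113; ρ = a/2 = 0.8056
P₀ = 0.107635
Lq = P₀·a^c·ρ / (c!·(1−ρ)²) = 0.107635·2.59629·0.8056/(2·0.03777)
= 2.98023

Final: 2.98023


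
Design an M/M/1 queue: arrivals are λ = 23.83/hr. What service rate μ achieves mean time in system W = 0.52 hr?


W = 1/(μ−λ) ⇒ μ − λ = 1/W = 1/0.52 = 1.9231
μ = λ + 1/W = 23.83 + 1.9231 = 25.7531 per hr

Final: 25.7531 /hr
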